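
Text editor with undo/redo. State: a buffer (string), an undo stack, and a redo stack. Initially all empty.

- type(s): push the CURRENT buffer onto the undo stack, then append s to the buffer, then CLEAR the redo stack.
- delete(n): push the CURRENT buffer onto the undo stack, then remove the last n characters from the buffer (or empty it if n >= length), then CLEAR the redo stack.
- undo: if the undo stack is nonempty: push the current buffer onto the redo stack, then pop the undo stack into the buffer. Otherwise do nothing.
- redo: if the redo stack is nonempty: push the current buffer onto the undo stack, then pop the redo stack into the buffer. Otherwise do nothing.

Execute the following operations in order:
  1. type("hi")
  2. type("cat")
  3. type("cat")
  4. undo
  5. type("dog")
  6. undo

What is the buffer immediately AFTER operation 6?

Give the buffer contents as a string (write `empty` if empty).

Answer: hicat

Derivation:
After op 1 (type): buf='hi' undo_depth=1 redo_depth=0
After op 2 (type): buf='hicat' undo_depth=2 redo_depth=0
After op 3 (type): buf='hicatcat' undo_depth=3 redo_depth=0
After op 4 (undo): buf='hicat' undo_depth=2 redo_depth=1
After op 5 (type): buf='hicatdog' undo_depth=3 redo_depth=0
After op 6 (undo): buf='hicat' undo_depth=2 redo_depth=1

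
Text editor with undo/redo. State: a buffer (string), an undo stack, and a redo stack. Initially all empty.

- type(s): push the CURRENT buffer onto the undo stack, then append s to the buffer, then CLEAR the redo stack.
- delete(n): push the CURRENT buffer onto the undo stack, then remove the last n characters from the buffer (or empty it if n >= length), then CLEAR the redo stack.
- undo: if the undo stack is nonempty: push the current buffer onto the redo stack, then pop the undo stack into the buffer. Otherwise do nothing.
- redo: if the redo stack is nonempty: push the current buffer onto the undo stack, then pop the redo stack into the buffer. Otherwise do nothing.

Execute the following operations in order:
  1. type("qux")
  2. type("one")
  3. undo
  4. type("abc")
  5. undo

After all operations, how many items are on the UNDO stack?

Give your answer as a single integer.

After op 1 (type): buf='qux' undo_depth=1 redo_depth=0
After op 2 (type): buf='quxone' undo_depth=2 redo_depth=0
After op 3 (undo): buf='qux' undo_depth=1 redo_depth=1
After op 4 (type): buf='quxabc' undo_depth=2 redo_depth=0
After op 5 (undo): buf='qux' undo_depth=1 redo_depth=1

Answer: 1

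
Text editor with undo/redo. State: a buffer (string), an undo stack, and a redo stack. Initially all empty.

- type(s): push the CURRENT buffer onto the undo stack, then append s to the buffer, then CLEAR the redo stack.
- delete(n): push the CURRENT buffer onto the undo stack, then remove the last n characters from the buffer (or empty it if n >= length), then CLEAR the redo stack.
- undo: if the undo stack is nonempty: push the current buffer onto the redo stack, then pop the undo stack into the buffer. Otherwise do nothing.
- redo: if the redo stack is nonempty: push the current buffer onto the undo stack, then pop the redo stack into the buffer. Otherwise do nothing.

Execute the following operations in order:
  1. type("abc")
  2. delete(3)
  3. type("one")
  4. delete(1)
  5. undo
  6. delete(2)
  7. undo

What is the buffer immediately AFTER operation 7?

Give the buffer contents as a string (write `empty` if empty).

After op 1 (type): buf='abc' undo_depth=1 redo_depth=0
After op 2 (delete): buf='(empty)' undo_depth=2 redo_depth=0
After op 3 (type): buf='one' undo_depth=3 redo_depth=0
After op 4 (delete): buf='on' undo_depth=4 redo_depth=0
After op 5 (undo): buf='one' undo_depth=3 redo_depth=1
After op 6 (delete): buf='o' undo_depth=4 redo_depth=0
After op 7 (undo): buf='one' undo_depth=3 redo_depth=1

Answer: one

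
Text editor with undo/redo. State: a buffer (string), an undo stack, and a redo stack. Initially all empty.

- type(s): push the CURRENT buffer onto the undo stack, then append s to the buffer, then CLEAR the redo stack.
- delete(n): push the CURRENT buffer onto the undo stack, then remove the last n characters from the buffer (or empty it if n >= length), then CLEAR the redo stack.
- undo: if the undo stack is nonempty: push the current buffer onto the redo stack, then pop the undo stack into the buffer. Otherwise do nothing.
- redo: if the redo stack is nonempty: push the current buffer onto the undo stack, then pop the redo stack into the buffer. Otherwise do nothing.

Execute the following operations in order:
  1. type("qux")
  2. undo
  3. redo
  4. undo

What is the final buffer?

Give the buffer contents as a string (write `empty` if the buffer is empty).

After op 1 (type): buf='qux' undo_depth=1 redo_depth=0
After op 2 (undo): buf='(empty)' undo_depth=0 redo_depth=1
After op 3 (redo): buf='qux' undo_depth=1 redo_depth=0
After op 4 (undo): buf='(empty)' undo_depth=0 redo_depth=1

Answer: empty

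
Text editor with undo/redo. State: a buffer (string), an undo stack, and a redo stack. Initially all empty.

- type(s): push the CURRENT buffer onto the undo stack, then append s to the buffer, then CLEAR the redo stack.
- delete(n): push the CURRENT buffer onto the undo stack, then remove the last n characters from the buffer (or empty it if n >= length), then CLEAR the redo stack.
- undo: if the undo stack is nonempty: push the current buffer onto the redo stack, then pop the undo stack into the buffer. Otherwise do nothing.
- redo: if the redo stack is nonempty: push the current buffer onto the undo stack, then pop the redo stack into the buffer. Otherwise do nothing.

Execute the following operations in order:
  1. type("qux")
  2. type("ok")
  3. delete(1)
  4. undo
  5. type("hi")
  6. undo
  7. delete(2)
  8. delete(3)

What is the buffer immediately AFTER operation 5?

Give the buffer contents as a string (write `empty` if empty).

After op 1 (type): buf='qux' undo_depth=1 redo_depth=0
After op 2 (type): buf='quxok' undo_depth=2 redo_depth=0
After op 3 (delete): buf='quxo' undo_depth=3 redo_depth=0
After op 4 (undo): buf='quxok' undo_depth=2 redo_depth=1
After op 5 (type): buf='quxokhi' undo_depth=3 redo_depth=0

Answer: quxokhi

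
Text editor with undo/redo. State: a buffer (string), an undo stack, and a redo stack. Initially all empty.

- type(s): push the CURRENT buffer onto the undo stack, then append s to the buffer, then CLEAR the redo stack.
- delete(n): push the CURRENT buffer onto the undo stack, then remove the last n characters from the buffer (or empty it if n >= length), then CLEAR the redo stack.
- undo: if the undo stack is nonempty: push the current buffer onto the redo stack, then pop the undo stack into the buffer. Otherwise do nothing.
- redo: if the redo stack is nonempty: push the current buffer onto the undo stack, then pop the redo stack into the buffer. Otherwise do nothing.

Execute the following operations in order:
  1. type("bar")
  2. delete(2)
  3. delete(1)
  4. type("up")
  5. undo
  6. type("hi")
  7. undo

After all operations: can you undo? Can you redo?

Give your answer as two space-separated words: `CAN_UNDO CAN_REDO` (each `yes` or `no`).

After op 1 (type): buf='bar' undo_depth=1 redo_depth=0
After op 2 (delete): buf='b' undo_depth=2 redo_depth=0
After op 3 (delete): buf='(empty)' undo_depth=3 redo_depth=0
After op 4 (type): buf='up' undo_depth=4 redo_depth=0
After op 5 (undo): buf='(empty)' undo_depth=3 redo_depth=1
After op 6 (type): buf='hi' undo_depth=4 redo_depth=0
After op 7 (undo): buf='(empty)' undo_depth=3 redo_depth=1

Answer: yes yes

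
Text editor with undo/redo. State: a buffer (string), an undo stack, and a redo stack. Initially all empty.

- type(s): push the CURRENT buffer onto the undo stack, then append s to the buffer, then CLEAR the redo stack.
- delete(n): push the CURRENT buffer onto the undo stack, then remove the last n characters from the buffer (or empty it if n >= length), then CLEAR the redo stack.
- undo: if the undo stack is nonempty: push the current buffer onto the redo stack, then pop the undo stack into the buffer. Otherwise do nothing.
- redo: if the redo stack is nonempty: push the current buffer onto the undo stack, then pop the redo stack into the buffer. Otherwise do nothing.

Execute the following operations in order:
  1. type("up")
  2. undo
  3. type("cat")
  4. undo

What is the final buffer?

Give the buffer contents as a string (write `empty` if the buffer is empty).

Answer: empty

Derivation:
After op 1 (type): buf='up' undo_depth=1 redo_depth=0
After op 2 (undo): buf='(empty)' undo_depth=0 redo_depth=1
After op 3 (type): buf='cat' undo_depth=1 redo_depth=0
After op 4 (undo): buf='(empty)' undo_depth=0 redo_depth=1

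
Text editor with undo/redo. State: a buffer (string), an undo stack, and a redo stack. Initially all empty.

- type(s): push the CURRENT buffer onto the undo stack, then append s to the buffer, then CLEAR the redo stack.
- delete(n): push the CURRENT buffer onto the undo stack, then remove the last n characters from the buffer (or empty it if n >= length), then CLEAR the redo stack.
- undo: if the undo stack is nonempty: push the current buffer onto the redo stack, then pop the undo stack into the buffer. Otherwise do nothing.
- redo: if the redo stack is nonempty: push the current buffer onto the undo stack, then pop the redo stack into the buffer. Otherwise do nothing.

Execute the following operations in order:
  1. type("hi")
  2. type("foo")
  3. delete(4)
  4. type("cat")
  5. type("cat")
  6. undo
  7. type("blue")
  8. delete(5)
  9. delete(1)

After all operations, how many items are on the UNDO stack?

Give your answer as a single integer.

After op 1 (type): buf='hi' undo_depth=1 redo_depth=0
After op 2 (type): buf='hifoo' undo_depth=2 redo_depth=0
After op 3 (delete): buf='h' undo_depth=3 redo_depth=0
After op 4 (type): buf='hcat' undo_depth=4 redo_depth=0
After op 5 (type): buf='hcatcat' undo_depth=5 redo_depth=0
After op 6 (undo): buf='hcat' undo_depth=4 redo_depth=1
After op 7 (type): buf='hcatblue' undo_depth=5 redo_depth=0
After op 8 (delete): buf='hca' undo_depth=6 redo_depth=0
After op 9 (delete): buf='hc' undo_depth=7 redo_depth=0

Answer: 7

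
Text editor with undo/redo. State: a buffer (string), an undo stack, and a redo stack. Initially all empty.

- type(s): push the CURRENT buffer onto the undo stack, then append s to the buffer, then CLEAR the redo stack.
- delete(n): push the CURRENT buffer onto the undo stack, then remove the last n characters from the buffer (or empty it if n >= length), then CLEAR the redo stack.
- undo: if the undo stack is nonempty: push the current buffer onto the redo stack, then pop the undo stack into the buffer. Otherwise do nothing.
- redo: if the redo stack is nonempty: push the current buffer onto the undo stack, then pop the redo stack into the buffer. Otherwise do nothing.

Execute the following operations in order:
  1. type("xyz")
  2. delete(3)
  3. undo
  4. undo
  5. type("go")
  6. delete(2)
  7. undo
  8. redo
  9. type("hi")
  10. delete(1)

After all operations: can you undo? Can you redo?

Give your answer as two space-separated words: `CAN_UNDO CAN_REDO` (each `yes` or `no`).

After op 1 (type): buf='xyz' undo_depth=1 redo_depth=0
After op 2 (delete): buf='(empty)' undo_depth=2 redo_depth=0
After op 3 (undo): buf='xyz' undo_depth=1 redo_depth=1
After op 4 (undo): buf='(empty)' undo_depth=0 redo_depth=2
After op 5 (type): buf='go' undo_depth=1 redo_depth=0
After op 6 (delete): buf='(empty)' undo_depth=2 redo_depth=0
After op 7 (undo): buf='go' undo_depth=1 redo_depth=1
After op 8 (redo): buf='(empty)' undo_depth=2 redo_depth=0
After op 9 (type): buf='hi' undo_depth=3 redo_depth=0
After op 10 (delete): buf='h' undo_depth=4 redo_depth=0

Answer: yes no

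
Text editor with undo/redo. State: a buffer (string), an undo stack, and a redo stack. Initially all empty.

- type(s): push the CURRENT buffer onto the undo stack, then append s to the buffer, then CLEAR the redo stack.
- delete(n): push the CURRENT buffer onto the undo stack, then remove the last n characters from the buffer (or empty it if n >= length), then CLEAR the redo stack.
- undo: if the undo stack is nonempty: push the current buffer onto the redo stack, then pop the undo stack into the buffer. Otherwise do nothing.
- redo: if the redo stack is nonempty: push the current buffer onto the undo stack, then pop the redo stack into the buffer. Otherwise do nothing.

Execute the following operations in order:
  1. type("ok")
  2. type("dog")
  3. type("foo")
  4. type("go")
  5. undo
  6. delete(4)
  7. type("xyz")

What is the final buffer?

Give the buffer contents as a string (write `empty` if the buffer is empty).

After op 1 (type): buf='ok' undo_depth=1 redo_depth=0
After op 2 (type): buf='okdog' undo_depth=2 redo_depth=0
After op 3 (type): buf='okdogfoo' undo_depth=3 redo_depth=0
After op 4 (type): buf='okdogfoogo' undo_depth=4 redo_depth=0
After op 5 (undo): buf='okdogfoo' undo_depth=3 redo_depth=1
After op 6 (delete): buf='okdo' undo_depth=4 redo_depth=0
After op 7 (type): buf='okdoxyz' undo_depth=5 redo_depth=0

Answer: okdoxyz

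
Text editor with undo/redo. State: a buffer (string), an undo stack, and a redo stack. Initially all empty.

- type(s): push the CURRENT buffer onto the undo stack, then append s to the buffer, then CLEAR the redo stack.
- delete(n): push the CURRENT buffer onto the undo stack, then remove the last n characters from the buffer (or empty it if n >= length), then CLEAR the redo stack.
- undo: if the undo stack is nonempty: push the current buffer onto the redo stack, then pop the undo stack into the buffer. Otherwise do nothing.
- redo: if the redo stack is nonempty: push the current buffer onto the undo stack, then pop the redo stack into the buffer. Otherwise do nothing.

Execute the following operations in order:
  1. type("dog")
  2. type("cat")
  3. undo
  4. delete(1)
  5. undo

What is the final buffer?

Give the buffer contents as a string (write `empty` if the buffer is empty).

After op 1 (type): buf='dog' undo_depth=1 redo_depth=0
After op 2 (type): buf='dogcat' undo_depth=2 redo_depth=0
After op 3 (undo): buf='dog' undo_depth=1 redo_depth=1
After op 4 (delete): buf='do' undo_depth=2 redo_depth=0
After op 5 (undo): buf='dog' undo_depth=1 redo_depth=1

Answer: dog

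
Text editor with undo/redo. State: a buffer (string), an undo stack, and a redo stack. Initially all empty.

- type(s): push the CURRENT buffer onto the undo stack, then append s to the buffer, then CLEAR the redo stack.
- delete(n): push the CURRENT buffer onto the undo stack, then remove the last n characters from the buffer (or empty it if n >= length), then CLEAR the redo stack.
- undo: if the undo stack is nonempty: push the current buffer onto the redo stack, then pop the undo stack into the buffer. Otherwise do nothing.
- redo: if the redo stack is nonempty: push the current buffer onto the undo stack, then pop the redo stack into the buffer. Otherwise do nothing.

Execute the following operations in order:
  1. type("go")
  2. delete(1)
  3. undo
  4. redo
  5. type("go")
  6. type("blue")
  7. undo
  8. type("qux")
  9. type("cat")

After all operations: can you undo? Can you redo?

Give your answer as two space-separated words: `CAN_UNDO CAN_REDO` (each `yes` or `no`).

Answer: yes no

Derivation:
After op 1 (type): buf='go' undo_depth=1 redo_depth=0
After op 2 (delete): buf='g' undo_depth=2 redo_depth=0
After op 3 (undo): buf='go' undo_depth=1 redo_depth=1
After op 4 (redo): buf='g' undo_depth=2 redo_depth=0
After op 5 (type): buf='ggo' undo_depth=3 redo_depth=0
After op 6 (type): buf='ggoblue' undo_depth=4 redo_depth=0
After op 7 (undo): buf='ggo' undo_depth=3 redo_depth=1
After op 8 (type): buf='ggoqux' undo_depth=4 redo_depth=0
After op 9 (type): buf='ggoquxcat' undo_depth=5 redo_depth=0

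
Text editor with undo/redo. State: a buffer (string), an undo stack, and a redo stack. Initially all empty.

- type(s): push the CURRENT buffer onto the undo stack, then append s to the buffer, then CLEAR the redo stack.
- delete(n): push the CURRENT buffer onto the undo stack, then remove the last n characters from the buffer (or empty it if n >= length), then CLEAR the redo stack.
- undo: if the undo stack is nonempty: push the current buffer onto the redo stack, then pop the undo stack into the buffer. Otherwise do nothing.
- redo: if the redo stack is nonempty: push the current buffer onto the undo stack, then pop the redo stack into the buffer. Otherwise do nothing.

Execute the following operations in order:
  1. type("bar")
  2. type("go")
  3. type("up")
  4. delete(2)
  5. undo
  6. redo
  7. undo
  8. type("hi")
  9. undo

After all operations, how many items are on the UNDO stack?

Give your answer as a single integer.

Answer: 3

Derivation:
After op 1 (type): buf='bar' undo_depth=1 redo_depth=0
After op 2 (type): buf='bargo' undo_depth=2 redo_depth=0
After op 3 (type): buf='bargoup' undo_depth=3 redo_depth=0
After op 4 (delete): buf='bargo' undo_depth=4 redo_depth=0
After op 5 (undo): buf='bargoup' undo_depth=3 redo_depth=1
After op 6 (redo): buf='bargo' undo_depth=4 redo_depth=0
After op 7 (undo): buf='bargoup' undo_depth=3 redo_depth=1
After op 8 (type): buf='bargouphi' undo_depth=4 redo_depth=0
After op 9 (undo): buf='bargoup' undo_depth=3 redo_depth=1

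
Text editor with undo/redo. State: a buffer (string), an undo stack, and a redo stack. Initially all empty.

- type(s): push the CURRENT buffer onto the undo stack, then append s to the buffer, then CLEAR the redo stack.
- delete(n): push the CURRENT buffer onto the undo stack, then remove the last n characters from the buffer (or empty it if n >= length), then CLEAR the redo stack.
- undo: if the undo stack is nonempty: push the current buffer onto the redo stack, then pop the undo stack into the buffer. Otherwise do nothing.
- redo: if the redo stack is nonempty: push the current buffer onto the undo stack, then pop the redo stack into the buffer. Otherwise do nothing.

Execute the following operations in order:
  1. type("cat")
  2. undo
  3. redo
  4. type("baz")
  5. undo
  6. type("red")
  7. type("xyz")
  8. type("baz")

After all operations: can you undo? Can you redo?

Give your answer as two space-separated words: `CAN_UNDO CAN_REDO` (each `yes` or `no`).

Answer: yes no

Derivation:
After op 1 (type): buf='cat' undo_depth=1 redo_depth=0
After op 2 (undo): buf='(empty)' undo_depth=0 redo_depth=1
After op 3 (redo): buf='cat' undo_depth=1 redo_depth=0
After op 4 (type): buf='catbaz' undo_depth=2 redo_depth=0
After op 5 (undo): buf='cat' undo_depth=1 redo_depth=1
After op 6 (type): buf='catred' undo_depth=2 redo_depth=0
After op 7 (type): buf='catredxyz' undo_depth=3 redo_depth=0
After op 8 (type): buf='catredxyzbaz' undo_depth=4 redo_depth=0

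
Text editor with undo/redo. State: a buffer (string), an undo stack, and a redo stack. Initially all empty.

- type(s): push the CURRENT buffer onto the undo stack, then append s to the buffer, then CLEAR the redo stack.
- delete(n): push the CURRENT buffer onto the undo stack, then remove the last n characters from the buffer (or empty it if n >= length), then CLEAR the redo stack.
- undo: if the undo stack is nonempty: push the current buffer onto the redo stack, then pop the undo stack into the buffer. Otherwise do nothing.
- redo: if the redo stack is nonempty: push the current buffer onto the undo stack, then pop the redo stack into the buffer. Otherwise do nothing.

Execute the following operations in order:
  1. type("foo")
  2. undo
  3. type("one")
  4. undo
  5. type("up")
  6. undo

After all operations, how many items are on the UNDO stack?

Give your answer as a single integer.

Answer: 0

Derivation:
After op 1 (type): buf='foo' undo_depth=1 redo_depth=0
After op 2 (undo): buf='(empty)' undo_depth=0 redo_depth=1
After op 3 (type): buf='one' undo_depth=1 redo_depth=0
After op 4 (undo): buf='(empty)' undo_depth=0 redo_depth=1
After op 5 (type): buf='up' undo_depth=1 redo_depth=0
After op 6 (undo): buf='(empty)' undo_depth=0 redo_depth=1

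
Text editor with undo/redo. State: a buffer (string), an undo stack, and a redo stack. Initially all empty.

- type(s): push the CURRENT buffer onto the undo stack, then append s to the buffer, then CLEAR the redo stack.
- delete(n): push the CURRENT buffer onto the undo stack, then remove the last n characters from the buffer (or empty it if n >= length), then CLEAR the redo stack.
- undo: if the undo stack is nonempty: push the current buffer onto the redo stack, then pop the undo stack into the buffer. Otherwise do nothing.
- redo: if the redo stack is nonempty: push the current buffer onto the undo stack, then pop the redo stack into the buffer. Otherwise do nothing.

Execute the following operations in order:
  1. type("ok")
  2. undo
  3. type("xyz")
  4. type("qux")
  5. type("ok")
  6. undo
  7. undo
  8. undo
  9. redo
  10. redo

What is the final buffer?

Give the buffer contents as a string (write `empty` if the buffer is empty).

Answer: xyzqux

Derivation:
After op 1 (type): buf='ok' undo_depth=1 redo_depth=0
After op 2 (undo): buf='(empty)' undo_depth=0 redo_depth=1
After op 3 (type): buf='xyz' undo_depth=1 redo_depth=0
After op 4 (type): buf='xyzqux' undo_depth=2 redo_depth=0
After op 5 (type): buf='xyzquxok' undo_depth=3 redo_depth=0
After op 6 (undo): buf='xyzqux' undo_depth=2 redo_depth=1
After op 7 (undo): buf='xyz' undo_depth=1 redo_depth=2
After op 8 (undo): buf='(empty)' undo_depth=0 redo_depth=3
After op 9 (redo): buf='xyz' undo_depth=1 redo_depth=2
After op 10 (redo): buf='xyzqux' undo_depth=2 redo_depth=1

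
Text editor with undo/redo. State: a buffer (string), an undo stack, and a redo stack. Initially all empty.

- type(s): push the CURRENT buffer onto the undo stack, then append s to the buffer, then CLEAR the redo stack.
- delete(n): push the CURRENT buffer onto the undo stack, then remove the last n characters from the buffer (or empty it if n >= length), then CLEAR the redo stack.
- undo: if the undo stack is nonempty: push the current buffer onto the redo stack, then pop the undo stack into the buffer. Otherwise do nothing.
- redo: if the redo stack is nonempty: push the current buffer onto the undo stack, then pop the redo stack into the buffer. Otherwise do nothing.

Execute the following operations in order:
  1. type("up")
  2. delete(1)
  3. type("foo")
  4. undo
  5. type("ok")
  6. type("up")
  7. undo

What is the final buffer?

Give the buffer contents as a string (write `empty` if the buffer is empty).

After op 1 (type): buf='up' undo_depth=1 redo_depth=0
After op 2 (delete): buf='u' undo_depth=2 redo_depth=0
After op 3 (type): buf='ufoo' undo_depth=3 redo_depth=0
After op 4 (undo): buf='u' undo_depth=2 redo_depth=1
After op 5 (type): buf='uok' undo_depth=3 redo_depth=0
After op 6 (type): buf='uokup' undo_depth=4 redo_depth=0
After op 7 (undo): buf='uok' undo_depth=3 redo_depth=1

Answer: uok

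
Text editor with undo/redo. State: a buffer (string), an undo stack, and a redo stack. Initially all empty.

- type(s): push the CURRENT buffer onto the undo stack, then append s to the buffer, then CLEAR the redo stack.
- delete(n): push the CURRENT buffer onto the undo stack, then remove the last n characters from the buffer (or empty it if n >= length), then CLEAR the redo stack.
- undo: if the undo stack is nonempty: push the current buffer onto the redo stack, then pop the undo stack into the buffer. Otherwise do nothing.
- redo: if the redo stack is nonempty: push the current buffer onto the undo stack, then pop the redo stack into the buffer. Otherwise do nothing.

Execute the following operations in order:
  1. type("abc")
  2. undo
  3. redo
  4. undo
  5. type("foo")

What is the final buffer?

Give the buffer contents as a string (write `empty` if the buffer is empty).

After op 1 (type): buf='abc' undo_depth=1 redo_depth=0
After op 2 (undo): buf='(empty)' undo_depth=0 redo_depth=1
After op 3 (redo): buf='abc' undo_depth=1 redo_depth=0
After op 4 (undo): buf='(empty)' undo_depth=0 redo_depth=1
After op 5 (type): buf='foo' undo_depth=1 redo_depth=0

Answer: foo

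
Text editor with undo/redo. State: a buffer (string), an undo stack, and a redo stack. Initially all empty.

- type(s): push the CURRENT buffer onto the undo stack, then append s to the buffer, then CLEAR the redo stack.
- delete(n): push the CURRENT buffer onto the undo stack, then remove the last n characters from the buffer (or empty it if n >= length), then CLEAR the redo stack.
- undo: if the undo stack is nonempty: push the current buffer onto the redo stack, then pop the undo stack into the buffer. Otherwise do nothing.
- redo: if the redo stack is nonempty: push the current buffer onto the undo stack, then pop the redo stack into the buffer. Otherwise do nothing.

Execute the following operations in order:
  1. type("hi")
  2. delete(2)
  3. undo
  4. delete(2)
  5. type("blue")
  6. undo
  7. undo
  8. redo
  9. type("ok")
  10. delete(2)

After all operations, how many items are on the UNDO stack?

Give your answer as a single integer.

Answer: 4

Derivation:
After op 1 (type): buf='hi' undo_depth=1 redo_depth=0
After op 2 (delete): buf='(empty)' undo_depth=2 redo_depth=0
After op 3 (undo): buf='hi' undo_depth=1 redo_depth=1
After op 4 (delete): buf='(empty)' undo_depth=2 redo_depth=0
After op 5 (type): buf='blue' undo_depth=3 redo_depth=0
After op 6 (undo): buf='(empty)' undo_depth=2 redo_depth=1
After op 7 (undo): buf='hi' undo_depth=1 redo_depth=2
After op 8 (redo): buf='(empty)' undo_depth=2 redo_depth=1
After op 9 (type): buf='ok' undo_depth=3 redo_depth=0
After op 10 (delete): buf='(empty)' undo_depth=4 redo_depth=0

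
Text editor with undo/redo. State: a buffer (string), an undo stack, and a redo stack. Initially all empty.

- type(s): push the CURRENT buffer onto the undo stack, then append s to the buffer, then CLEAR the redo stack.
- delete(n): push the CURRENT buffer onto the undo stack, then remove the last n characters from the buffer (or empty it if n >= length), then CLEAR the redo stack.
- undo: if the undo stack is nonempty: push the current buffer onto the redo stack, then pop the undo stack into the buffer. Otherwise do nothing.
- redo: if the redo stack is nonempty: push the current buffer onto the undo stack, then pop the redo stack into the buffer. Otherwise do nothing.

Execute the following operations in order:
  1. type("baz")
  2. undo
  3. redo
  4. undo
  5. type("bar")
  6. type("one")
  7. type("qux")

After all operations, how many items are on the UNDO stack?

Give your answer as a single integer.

Answer: 3

Derivation:
After op 1 (type): buf='baz' undo_depth=1 redo_depth=0
After op 2 (undo): buf='(empty)' undo_depth=0 redo_depth=1
After op 3 (redo): buf='baz' undo_depth=1 redo_depth=0
After op 4 (undo): buf='(empty)' undo_depth=0 redo_depth=1
After op 5 (type): buf='bar' undo_depth=1 redo_depth=0
After op 6 (type): buf='barone' undo_depth=2 redo_depth=0
After op 7 (type): buf='baronequx' undo_depth=3 redo_depth=0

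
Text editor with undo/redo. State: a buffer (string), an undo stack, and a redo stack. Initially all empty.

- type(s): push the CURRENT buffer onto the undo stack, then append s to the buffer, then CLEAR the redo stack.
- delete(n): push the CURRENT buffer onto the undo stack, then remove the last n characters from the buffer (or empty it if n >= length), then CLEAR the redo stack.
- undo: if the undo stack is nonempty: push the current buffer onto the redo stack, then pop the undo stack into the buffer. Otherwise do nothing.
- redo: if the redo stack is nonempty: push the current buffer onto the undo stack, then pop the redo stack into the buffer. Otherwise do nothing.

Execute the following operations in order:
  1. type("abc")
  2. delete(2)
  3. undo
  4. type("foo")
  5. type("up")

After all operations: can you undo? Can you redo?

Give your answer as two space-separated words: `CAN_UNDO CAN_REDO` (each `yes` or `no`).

Answer: yes no

Derivation:
After op 1 (type): buf='abc' undo_depth=1 redo_depth=0
After op 2 (delete): buf='a' undo_depth=2 redo_depth=0
After op 3 (undo): buf='abc' undo_depth=1 redo_depth=1
After op 4 (type): buf='abcfoo' undo_depth=2 redo_depth=0
After op 5 (type): buf='abcfooup' undo_depth=3 redo_depth=0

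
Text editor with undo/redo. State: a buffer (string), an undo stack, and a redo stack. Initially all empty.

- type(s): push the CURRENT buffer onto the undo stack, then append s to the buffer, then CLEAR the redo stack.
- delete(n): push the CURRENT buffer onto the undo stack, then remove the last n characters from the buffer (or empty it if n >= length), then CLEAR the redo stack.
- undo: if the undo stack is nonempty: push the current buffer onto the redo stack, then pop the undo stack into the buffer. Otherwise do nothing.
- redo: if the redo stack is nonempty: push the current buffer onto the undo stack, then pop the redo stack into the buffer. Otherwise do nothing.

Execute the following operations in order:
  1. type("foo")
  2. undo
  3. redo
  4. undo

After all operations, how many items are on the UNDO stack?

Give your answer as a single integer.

Answer: 0

Derivation:
After op 1 (type): buf='foo' undo_depth=1 redo_depth=0
After op 2 (undo): buf='(empty)' undo_depth=0 redo_depth=1
After op 3 (redo): buf='foo' undo_depth=1 redo_depth=0
After op 4 (undo): buf='(empty)' undo_depth=0 redo_depth=1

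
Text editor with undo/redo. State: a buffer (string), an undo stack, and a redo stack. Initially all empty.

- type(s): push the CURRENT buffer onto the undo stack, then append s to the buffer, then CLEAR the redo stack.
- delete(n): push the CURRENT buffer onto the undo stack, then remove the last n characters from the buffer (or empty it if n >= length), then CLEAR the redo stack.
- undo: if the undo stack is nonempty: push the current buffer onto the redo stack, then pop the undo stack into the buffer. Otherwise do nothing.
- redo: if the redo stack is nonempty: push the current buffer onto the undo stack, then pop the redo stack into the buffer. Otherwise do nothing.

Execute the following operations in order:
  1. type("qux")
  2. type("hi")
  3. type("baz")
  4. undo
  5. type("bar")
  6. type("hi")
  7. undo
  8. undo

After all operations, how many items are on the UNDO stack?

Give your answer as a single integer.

After op 1 (type): buf='qux' undo_depth=1 redo_depth=0
After op 2 (type): buf='quxhi' undo_depth=2 redo_depth=0
After op 3 (type): buf='quxhibaz' undo_depth=3 redo_depth=0
After op 4 (undo): buf='quxhi' undo_depth=2 redo_depth=1
After op 5 (type): buf='quxhibar' undo_depth=3 redo_depth=0
After op 6 (type): buf='quxhibarhi' undo_depth=4 redo_depth=0
After op 7 (undo): buf='quxhibar' undo_depth=3 redo_depth=1
After op 8 (undo): buf='quxhi' undo_depth=2 redo_depth=2

Answer: 2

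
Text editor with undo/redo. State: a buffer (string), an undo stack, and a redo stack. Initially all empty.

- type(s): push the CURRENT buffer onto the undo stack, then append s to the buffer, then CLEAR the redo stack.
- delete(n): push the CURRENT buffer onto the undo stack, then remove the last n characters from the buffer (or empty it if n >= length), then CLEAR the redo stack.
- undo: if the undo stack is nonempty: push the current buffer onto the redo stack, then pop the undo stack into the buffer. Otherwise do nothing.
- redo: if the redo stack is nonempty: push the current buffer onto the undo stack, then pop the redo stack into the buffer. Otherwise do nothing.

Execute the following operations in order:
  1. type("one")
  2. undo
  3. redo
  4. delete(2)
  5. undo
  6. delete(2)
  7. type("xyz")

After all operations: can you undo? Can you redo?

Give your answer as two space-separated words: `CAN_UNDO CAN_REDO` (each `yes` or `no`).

Answer: yes no

Derivation:
After op 1 (type): buf='one' undo_depth=1 redo_depth=0
After op 2 (undo): buf='(empty)' undo_depth=0 redo_depth=1
After op 3 (redo): buf='one' undo_depth=1 redo_depth=0
After op 4 (delete): buf='o' undo_depth=2 redo_depth=0
After op 5 (undo): buf='one' undo_depth=1 redo_depth=1
After op 6 (delete): buf='o' undo_depth=2 redo_depth=0
After op 7 (type): buf='oxyz' undo_depth=3 redo_depth=0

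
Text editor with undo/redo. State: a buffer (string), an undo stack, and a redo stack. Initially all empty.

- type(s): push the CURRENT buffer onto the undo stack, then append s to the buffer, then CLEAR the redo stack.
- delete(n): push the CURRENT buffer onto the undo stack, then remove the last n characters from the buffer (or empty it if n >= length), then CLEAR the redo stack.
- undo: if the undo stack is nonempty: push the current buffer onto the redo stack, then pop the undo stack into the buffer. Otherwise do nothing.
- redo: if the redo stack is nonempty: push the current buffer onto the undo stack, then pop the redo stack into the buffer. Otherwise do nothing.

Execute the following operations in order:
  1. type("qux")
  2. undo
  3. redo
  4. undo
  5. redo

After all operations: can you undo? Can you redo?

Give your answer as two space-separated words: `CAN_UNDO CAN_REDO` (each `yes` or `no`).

After op 1 (type): buf='qux' undo_depth=1 redo_depth=0
After op 2 (undo): buf='(empty)' undo_depth=0 redo_depth=1
After op 3 (redo): buf='qux' undo_depth=1 redo_depth=0
After op 4 (undo): buf='(empty)' undo_depth=0 redo_depth=1
After op 5 (redo): buf='qux' undo_depth=1 redo_depth=0

Answer: yes no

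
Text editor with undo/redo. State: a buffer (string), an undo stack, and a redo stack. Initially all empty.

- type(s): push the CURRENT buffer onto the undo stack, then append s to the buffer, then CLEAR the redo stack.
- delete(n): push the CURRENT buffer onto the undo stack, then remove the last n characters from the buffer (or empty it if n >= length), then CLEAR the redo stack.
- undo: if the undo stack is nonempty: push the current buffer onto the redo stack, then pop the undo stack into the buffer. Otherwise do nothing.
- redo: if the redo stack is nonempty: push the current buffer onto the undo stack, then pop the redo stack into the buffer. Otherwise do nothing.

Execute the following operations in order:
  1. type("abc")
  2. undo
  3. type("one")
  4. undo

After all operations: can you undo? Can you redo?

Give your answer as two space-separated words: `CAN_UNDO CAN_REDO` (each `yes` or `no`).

Answer: no yes

Derivation:
After op 1 (type): buf='abc' undo_depth=1 redo_depth=0
After op 2 (undo): buf='(empty)' undo_depth=0 redo_depth=1
After op 3 (type): buf='one' undo_depth=1 redo_depth=0
After op 4 (undo): buf='(empty)' undo_depth=0 redo_depth=1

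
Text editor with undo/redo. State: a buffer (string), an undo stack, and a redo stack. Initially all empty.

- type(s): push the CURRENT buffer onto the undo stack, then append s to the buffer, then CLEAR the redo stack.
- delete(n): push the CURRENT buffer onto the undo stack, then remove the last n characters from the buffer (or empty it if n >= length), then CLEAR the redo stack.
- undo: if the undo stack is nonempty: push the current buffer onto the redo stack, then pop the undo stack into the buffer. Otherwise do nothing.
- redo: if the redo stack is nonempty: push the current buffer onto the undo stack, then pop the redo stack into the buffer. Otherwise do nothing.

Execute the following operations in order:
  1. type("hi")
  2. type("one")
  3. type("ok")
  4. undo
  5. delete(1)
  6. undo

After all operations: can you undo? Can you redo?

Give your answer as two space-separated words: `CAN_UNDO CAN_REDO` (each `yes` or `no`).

Answer: yes yes

Derivation:
After op 1 (type): buf='hi' undo_depth=1 redo_depth=0
After op 2 (type): buf='hione' undo_depth=2 redo_depth=0
After op 3 (type): buf='hioneok' undo_depth=3 redo_depth=0
After op 4 (undo): buf='hione' undo_depth=2 redo_depth=1
After op 5 (delete): buf='hion' undo_depth=3 redo_depth=0
After op 6 (undo): buf='hione' undo_depth=2 redo_depth=1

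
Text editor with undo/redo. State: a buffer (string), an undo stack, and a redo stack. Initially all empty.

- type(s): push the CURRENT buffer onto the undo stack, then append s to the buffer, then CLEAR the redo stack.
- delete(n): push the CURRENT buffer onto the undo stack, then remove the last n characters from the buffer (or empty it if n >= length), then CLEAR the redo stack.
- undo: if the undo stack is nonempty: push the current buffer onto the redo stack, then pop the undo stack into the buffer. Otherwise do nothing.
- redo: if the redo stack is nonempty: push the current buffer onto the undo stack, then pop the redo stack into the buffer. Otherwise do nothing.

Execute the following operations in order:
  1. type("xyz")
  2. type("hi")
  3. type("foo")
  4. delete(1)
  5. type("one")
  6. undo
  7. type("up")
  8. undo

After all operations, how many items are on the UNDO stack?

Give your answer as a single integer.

After op 1 (type): buf='xyz' undo_depth=1 redo_depth=0
After op 2 (type): buf='xyzhi' undo_depth=2 redo_depth=0
After op 3 (type): buf='xyzhifoo' undo_depth=3 redo_depth=0
After op 4 (delete): buf='xyzhifo' undo_depth=4 redo_depth=0
After op 5 (type): buf='xyzhifoone' undo_depth=5 redo_depth=0
After op 6 (undo): buf='xyzhifo' undo_depth=4 redo_depth=1
After op 7 (type): buf='xyzhifoup' undo_depth=5 redo_depth=0
After op 8 (undo): buf='xyzhifo' undo_depth=4 redo_depth=1

Answer: 4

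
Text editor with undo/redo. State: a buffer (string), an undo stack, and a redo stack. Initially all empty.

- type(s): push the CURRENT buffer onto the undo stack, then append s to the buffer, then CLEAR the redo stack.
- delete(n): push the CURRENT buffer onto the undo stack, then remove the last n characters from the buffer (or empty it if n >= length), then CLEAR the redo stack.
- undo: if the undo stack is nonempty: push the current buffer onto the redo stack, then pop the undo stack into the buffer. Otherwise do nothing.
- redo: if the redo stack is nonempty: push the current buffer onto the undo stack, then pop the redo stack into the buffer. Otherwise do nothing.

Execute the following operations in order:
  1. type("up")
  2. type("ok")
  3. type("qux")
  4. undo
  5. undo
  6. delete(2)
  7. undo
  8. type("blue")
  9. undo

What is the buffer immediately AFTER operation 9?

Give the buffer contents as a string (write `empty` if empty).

Answer: up

Derivation:
After op 1 (type): buf='up' undo_depth=1 redo_depth=0
After op 2 (type): buf='upok' undo_depth=2 redo_depth=0
After op 3 (type): buf='upokqux' undo_depth=3 redo_depth=0
After op 4 (undo): buf='upok' undo_depth=2 redo_depth=1
After op 5 (undo): buf='up' undo_depth=1 redo_depth=2
After op 6 (delete): buf='(empty)' undo_depth=2 redo_depth=0
After op 7 (undo): buf='up' undo_depth=1 redo_depth=1
After op 8 (type): buf='upblue' undo_depth=2 redo_depth=0
After op 9 (undo): buf='up' undo_depth=1 redo_depth=1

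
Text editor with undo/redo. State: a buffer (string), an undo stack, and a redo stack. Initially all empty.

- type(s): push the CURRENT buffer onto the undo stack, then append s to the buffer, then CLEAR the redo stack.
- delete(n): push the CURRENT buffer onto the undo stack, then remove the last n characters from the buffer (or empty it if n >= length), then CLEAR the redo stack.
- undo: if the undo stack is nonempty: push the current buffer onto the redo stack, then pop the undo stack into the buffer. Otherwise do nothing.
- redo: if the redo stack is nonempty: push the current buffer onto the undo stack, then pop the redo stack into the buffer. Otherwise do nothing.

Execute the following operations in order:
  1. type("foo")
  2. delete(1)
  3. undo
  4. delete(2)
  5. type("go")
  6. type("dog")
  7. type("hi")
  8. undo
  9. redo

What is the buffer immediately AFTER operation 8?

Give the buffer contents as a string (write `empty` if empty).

Answer: fgodog

Derivation:
After op 1 (type): buf='foo' undo_depth=1 redo_depth=0
After op 2 (delete): buf='fo' undo_depth=2 redo_depth=0
After op 3 (undo): buf='foo' undo_depth=1 redo_depth=1
After op 4 (delete): buf='f' undo_depth=2 redo_depth=0
After op 5 (type): buf='fgo' undo_depth=3 redo_depth=0
After op 6 (type): buf='fgodog' undo_depth=4 redo_depth=0
After op 7 (type): buf='fgodoghi' undo_depth=5 redo_depth=0
After op 8 (undo): buf='fgodog' undo_depth=4 redo_depth=1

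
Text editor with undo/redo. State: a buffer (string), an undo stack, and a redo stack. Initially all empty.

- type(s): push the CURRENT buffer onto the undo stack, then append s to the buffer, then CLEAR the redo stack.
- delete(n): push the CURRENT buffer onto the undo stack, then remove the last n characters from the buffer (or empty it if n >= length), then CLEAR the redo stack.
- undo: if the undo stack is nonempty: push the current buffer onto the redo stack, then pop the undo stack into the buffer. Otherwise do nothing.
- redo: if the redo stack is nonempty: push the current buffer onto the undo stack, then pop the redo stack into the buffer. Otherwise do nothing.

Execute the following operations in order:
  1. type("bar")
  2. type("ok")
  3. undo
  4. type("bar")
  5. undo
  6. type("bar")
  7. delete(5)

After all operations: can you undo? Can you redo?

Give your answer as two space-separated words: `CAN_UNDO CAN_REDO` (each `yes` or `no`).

Answer: yes no

Derivation:
After op 1 (type): buf='bar' undo_depth=1 redo_depth=0
After op 2 (type): buf='barok' undo_depth=2 redo_depth=0
After op 3 (undo): buf='bar' undo_depth=1 redo_depth=1
After op 4 (type): buf='barbar' undo_depth=2 redo_depth=0
After op 5 (undo): buf='bar' undo_depth=1 redo_depth=1
After op 6 (type): buf='barbar' undo_depth=2 redo_depth=0
After op 7 (delete): buf='b' undo_depth=3 redo_depth=0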